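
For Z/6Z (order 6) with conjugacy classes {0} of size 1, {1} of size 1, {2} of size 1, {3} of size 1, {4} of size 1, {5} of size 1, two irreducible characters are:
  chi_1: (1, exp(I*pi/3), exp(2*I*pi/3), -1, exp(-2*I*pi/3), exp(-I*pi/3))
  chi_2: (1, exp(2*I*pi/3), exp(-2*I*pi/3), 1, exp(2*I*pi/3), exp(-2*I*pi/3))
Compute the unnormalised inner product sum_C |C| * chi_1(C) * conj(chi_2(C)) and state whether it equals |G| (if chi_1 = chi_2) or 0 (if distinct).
Sum = 0; so <chi_1, chi_2> = 0 (distinct irreducibles are orthogonal).

Explanation: Compute term by term over conjugacy classes (|C| * chi_1(C) * conj(chi_2(C))):
  1*(1)*conj(1) + 1*(exp(I*pi/3))*conj(exp(2*I*pi/3)) + 1*(exp(2*I*pi/3))*conj(exp(-2*I*pi/3)) + 1*(-1)*conj(1) + 1*(exp(-2*I*pi/3))*conj(exp(2*I*pi/3)) + 1*(exp(-I*pi/3))*conj(exp(-2*I*pi/3))
  = (1) + (exp(-I*pi/3)) + (exp(-2*I*pi/3)) + (-1) + (exp(2*I*pi/3)) + (exp(I*pi/3))
  = 0.
(Exp terms are combined using exp(i*s)*conj(exp(i*t)) = exp(i*(s-t)), and sums of them are collapsed using the identity that for every m > 1 the m distinct m-th roots of unity sum to 0, e.g. 1 + exp(2*I*pi/3) + exp(-2*I*pi/3) = 0.)
Dividing by |G| = 6 gives 0/6 = 0, matching the row-orthogonality relation <chi_1, chi_2> = [chi_1 = chi_2].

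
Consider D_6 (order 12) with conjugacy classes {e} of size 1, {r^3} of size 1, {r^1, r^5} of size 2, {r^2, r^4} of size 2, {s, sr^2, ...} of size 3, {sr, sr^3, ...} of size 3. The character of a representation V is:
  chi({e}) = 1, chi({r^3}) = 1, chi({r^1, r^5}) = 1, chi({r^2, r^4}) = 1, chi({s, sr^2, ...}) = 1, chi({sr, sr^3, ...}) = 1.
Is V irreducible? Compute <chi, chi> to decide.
Irreducible: <chi, chi> = 1.

Solution. <chi, chi> = (1/|G|) sum_C |C| * |chi(C)|^2 = (1/12)[1*|1|^2 + 1*|1|^2 + 2*|1|^2 + 2*|1|^2 + 3*|1|^2 + 3*|1|^2]
  = (1/12)[(1) + (1) + (2) + (2) + (3) + (3)] = 12/12 = 1.
A character is irreducible iff <chi, chi> = 1, so this representation is irreducible.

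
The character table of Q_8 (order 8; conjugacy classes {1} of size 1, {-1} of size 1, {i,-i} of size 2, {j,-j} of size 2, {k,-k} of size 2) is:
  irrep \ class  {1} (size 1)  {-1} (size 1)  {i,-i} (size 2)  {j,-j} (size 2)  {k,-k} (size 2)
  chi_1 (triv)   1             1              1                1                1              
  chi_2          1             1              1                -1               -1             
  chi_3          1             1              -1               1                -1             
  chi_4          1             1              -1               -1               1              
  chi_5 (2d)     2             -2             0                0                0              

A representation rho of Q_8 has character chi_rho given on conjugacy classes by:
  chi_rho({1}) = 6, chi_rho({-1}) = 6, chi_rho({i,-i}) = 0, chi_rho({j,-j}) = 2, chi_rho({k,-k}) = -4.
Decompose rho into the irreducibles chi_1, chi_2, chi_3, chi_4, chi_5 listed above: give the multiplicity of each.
Multiplicities: chi_1: 1, chi_2: 2, chi_3: 3, chi_4: 0, chi_5: 0.

Argument: Use <chi_rho, chi> = (1/|G|) sum_C |C| * chi_rho(C) * conj(chi(C)) with |G| = 8 for each irreducible chi in the table:
  <chi_rho, chi_1> = (1/8)[1*(6)*conj(1) + 1*(6)*conj(1) + 2*(0)*conj(1) + 2*(2)*conj(1) + 2*(-4)*conj(1)]
      = (1/8)[(6) + (6) + (0) + (4) + (-8)] = 8/8 = 1
  <chi_rho, chi_2> = (1/8)[1*(6)*conj(1) + 1*(6)*conj(1) + 2*(0)*conj(1) + 2*(2)*conj(-1) + 2*(-4)*conj(-1)]
      = (1/8)[(6) + (6) + (0) + (-4) + (8)] = 16/8 = 2
  <chi_rho, chi_3> = (1/8)[1*(6)*conj(1) + 1*(6)*conj(1) + 2*(0)*conj(-1) + 2*(2)*conj(1) + 2*(-4)*conj(-1)]
      = (1/8)[(6) + (6) + (0) + (4) + (8)] = 24/8 = 3
  <chi_rho, chi_4> = (1/8)[1*(6)*conj(1) + 1*(6)*conj(1) + 2*(0)*conj(-1) + 2*(2)*conj(-1) + 2*(-4)*conj(1)]
      = (1/8)[(6) + (6) + (0) + (-4) + (-8)] = 0/8 = 0
  <chi_rho, chi_5> = (1/8)[1*(6)*conj(2) + 1*(6)*conj(-2) + 2*(0)*conj(0) + 2*(2)*conj(0) + 2*(-4)*conj(0)]
      = (1/8)[(12) + (-12) + (0) + (0) + (0)] = 0/8 = 0
Dimension check: dim(rho) = sum (mult * dim) = 1*1 + 2*1 + 3*1 + 0*1 + 0*2 = 6 = chi_rho(e) = 6.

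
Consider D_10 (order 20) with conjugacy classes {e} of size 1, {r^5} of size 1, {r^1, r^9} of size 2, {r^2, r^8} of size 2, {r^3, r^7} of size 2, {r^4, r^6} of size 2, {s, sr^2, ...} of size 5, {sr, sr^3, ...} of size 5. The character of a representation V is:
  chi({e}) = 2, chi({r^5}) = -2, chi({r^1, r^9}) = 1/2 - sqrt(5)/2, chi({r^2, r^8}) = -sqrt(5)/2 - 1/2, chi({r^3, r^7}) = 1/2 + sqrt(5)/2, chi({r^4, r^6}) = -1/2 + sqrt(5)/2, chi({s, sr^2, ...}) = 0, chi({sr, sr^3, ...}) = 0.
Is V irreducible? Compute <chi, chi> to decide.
Irreducible: <chi, chi> = 1.

Argument: <chi, chi> = (1/|G|) sum_C |C| * |chi(C)|^2 = (1/20)[1*|2|^2 + 1*|-2|^2 + 2*|1/2 - sqrt(5)/2|^2 + 2*|-sqrt(5)/2 - 1/2|^2 + 2*|1/2 + sqrt(5)/2|^2 + 2*|-1/2 + sqrt(5)/2|^2 + 5*|0|^2 + 5*|0|^2]
  = (1/20)[(4) + (4) + (3 - sqrt(5)) + (sqrt(5) + 3) + (sqrt(5) + 3) + (3 - sqrt(5)) + (0) + (0)] = 20/20 = 1.
A character is irreducible iff <chi, chi> = 1, so this representation is irreducible.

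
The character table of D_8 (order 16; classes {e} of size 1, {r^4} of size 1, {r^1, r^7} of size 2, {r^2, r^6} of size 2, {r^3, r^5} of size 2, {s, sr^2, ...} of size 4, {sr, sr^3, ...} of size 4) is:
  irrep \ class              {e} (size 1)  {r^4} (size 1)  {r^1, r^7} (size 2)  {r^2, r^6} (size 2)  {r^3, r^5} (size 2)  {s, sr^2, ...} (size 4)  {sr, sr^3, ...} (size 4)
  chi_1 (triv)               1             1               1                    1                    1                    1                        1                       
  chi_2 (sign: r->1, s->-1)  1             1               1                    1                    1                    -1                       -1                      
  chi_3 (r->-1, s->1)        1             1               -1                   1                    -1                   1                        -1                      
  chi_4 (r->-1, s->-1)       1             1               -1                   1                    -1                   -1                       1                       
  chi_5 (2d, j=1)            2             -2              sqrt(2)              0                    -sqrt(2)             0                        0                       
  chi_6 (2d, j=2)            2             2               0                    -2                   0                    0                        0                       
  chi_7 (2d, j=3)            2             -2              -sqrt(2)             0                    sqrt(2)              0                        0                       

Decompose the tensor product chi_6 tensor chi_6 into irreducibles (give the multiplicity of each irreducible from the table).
chi_6 tensor chi_6 = chi_1 + chi_2 + chi_3 + chi_4 (all other irreducibles have multiplicity 0).

Why: The character of a tensor product is the pointwise product (chi_6 * chi_6)(C) = chi_6(C) * chi_6(C):
  {e}: (2)*(2), {r^4}: (2)*(2), {r^1, r^7}: (0)*(0), {r^2, r^6}: (-2)*(-2), {r^3, r^5}: (0)*(0), {s, sr^2, ...}: (0)*(0), {sr, sr^3, ...}: (0)*(0)
so (chi_6 * chi_6) takes values
  {e} -> 4, {r^4} -> 4, {r^1, r^7} -> 0, {r^2, r^6} -> 4, {r^3, r^5} -> 0, {s, sr^2, ...} -> 0, {sr, sr^3, ...} -> 0.
Now take the inner product of this character with each irreducible chi from the table, <chi_6*chi_6, chi> = (1/16) sum_C |C| (chi_6*chi_6)(C) conj(chi(C)):
  <chi_6*chi_6, chi_1> = (1/16)[1*(4)*conj(1) + 1*(4)*conj(1) + 2*(0)*conj(1) + 2*(4)*conj(1) + 2*(0)*conj(1) + 4*(0)*conj(1) + 4*(0)*conj(1)]
      = (1/16)[(4) + (4) + (0) + (8) + (0) + (0) + (0)] = 16/16 = 1
  <chi_6*chi_6, chi_2> = (1/16)[1*(4)*conj(1) + 1*(4)*conj(1) + 2*(0)*conj(1) + 2*(4)*conj(1) + 2*(0)*conj(1) + 4*(0)*conj(-1) + 4*(0)*conj(-1)]
      = (1/16)[(4) + (4) + (0) + (8) + (0) + (0) + (0)] = 16/16 = 1
  <chi_6*chi_6, chi_3> = (1/16)[1*(4)*conj(1) + 1*(4)*conj(1) + 2*(0)*conj(-1) + 2*(4)*conj(1) + 2*(0)*conj(-1) + 4*(0)*conj(1) + 4*(0)*conj(-1)]
      = (1/16)[(4) + (4) + (0) + (8) + (0) + (0) + (0)] = 16/16 = 1
  <chi_6*chi_6, chi_4> = (1/16)[1*(4)*conj(1) + 1*(4)*conj(1) + 2*(0)*conj(-1) + 2*(4)*conj(1) + 2*(0)*conj(-1) + 4*(0)*conj(-1) + 4*(0)*conj(1)]
      = (1/16)[(4) + (4) + (0) + (8) + (0) + (0) + (0)] = 16/16 = 1
  <chi_6*chi_6, chi_5> = (1/16)[1*(4)*conj(2) + 1*(4)*conj(-2) + 2*(0)*conj(sqrt(2)) + 2*(4)*conj(0) + 2*(0)*conj(-sqrt(2)) + 4*(0)*conj(0) + 4*(0)*conj(0)]
      = (1/16)[(8) + (-8) + (0) + (0) + (0) + (0) + (0)] = 0/16 = 0
  <chi_6*chi_6, chi_6> = (1/16)[1*(4)*conj(2) + 1*(4)*conj(2) + 2*(0)*conj(0) + 2*(4)*conj(-2) + 2*(0)*conj(0) + 4*(0)*conj(0) + 4*(0)*conj(0)]
      = (1/16)[(8) + (8) + (0) + (-16) + (0) + (0) + (0)] = 0/16 = 0
  <chi_6*chi_6, chi_7> = (1/16)[1*(4)*conj(2) + 1*(4)*conj(-2) + 2*(0)*conj(-sqrt(2)) + 2*(4)*conj(0) + 2*(0)*conj(sqrt(2)) + 4*(0)*conj(0) + 4*(0)*conj(0)]
      = (1/16)[(8) + (-8) + (0) + (0) + (0) + (0) + (0)] = 0/16 = 0
Hence the multiplicities are chi_1: 1, chi_2: 1, chi_3: 1, chi_4: 1. Dimension check: dim(chi_6)*dim(chi_6) = 2*2 = 4 and sum (mult * dim) = 1*1 + 1*1 + 1*1 + 1*1 = 4.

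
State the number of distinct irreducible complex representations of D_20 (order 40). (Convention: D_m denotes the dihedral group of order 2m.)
13

Working: The number of irreducible complex representations of a finite group equals its number of conjugacy classes. D_20 has 13 conjugacy classes (n/2 + 3 for n even), so D_20 (order 40) has exactly 13 irreducible complex representations.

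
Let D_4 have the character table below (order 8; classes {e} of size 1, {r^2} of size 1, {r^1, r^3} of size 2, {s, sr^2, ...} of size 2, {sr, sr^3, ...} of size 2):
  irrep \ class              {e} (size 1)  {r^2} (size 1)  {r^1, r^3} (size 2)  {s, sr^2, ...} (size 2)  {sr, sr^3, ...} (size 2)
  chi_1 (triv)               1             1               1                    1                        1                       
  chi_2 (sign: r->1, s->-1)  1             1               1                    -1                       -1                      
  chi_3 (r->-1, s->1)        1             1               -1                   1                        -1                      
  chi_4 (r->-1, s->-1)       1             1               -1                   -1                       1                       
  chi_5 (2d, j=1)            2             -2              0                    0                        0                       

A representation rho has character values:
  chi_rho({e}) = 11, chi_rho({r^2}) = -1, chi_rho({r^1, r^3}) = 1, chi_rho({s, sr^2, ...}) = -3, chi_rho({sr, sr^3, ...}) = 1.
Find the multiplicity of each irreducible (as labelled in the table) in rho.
Multiplicities: chi_1: 1, chi_2: 2, chi_3: 0, chi_4: 2, chi_5: 3.

Reasoning: Use <chi_rho, chi> = (1/|G|) sum_C |C| * chi_rho(C) * conj(chi(C)) with |G| = 8 for each irreducible chi in the table:
  <chi_rho, chi_1> = (1/8)[1*(11)*conj(1) + 1*(-1)*conj(1) + 2*(1)*conj(1) + 2*(-3)*conj(1) + 2*(1)*conj(1)]
      = (1/8)[(11) + (-1) + (2) + (-6) + (2)] = 8/8 = 1
  <chi_rho, chi_2> = (1/8)[1*(11)*conj(1) + 1*(-1)*conj(1) + 2*(1)*conj(1) + 2*(-3)*conj(-1) + 2*(1)*conj(-1)]
      = (1/8)[(11) + (-1) + (2) + (6) + (-2)] = 16/8 = 2
  <chi_rho, chi_3> = (1/8)[1*(11)*conj(1) + 1*(-1)*conj(1) + 2*(1)*conj(-1) + 2*(-3)*conj(1) + 2*(1)*conj(-1)]
      = (1/8)[(11) + (-1) + (-2) + (-6) + (-2)] = 0/8 = 0
  <chi_rho, chi_4> = (1/8)[1*(11)*conj(1) + 1*(-1)*conj(1) + 2*(1)*conj(-1) + 2*(-3)*conj(-1) + 2*(1)*conj(1)]
      = (1/8)[(11) + (-1) + (-2) + (6) + (2)] = 16/8 = 2
  <chi_rho, chi_5> = (1/8)[1*(11)*conj(2) + 1*(-1)*conj(-2) + 2*(1)*conj(0) + 2*(-3)*conj(0) + 2*(1)*conj(0)]
      = (1/8)[(22) + (2) + (0) + (0) + (0)] = 24/8 = 3
Dimension check: dim(rho) = sum (mult * dim) = 1*1 + 2*1 + 0*1 + 2*1 + 3*2 = 11 = chi_rho(e) = 11.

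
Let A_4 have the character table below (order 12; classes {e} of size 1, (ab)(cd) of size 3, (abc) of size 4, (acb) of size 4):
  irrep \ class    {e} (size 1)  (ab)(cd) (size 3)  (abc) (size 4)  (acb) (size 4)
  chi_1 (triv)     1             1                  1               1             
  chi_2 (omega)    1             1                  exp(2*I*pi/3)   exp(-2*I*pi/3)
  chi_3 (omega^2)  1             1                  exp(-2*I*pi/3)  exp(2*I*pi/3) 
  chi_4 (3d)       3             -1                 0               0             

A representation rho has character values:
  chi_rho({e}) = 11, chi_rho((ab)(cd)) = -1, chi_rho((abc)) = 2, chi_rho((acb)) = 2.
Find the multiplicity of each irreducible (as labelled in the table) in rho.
Multiplicities: chi_1: 2, chi_2: 0, chi_3: 0, chi_4: 3.

Derivation: Use <chi_rho, chi> = (1/|G|) sum_C |C| * chi_rho(C) * conj(chi(C)) with |G| = 12 for each irreducible chi in the table:
  <chi_rho, chi_1> = (1/12)[1*(11)*conj(1) + 3*(-1)*conj(1) + 4*(2)*conj(1) + 4*(2)*conj(1)]
      = (1/12)[(11) + (-3) + (8) + (8)] = 24/12 = 2
  <chi_rho, chi_2> = (1/12)[1*(11)*conj(1) + 3*(-1)*conj(1) + 4*(2)*conj(exp(2*I*pi/3)) + 4*(2)*conj(exp(-2*I*pi/3))]
      = (1/12)[(11) + (-3) + (8*exp(-2*I*pi/3)) + (8*exp(2*I*pi/3))] = 0/12 = 0
  <chi_rho, chi_3> = (1/12)[1*(11)*conj(1) + 3*(-1)*conj(1) + 4*(2)*conj(exp(-2*I*pi/3)) + 4*(2)*conj(exp(2*I*pi/3))]
      = (1/12)[(11) + (-3) + (8*exp(2*I*pi/3)) + (8*exp(-2*I*pi/3))] = 0/12 = 0
  <chi_rho, chi_4> = (1/12)[1*(11)*conj(3) + 3*(-1)*conj(-1) + 4*(2)*conj(0) + 4*(2)*conj(0)]
      = (1/12)[(33) + (3) + (0) + (0)] = 36/12 = 3
(Exp terms are combined using exp(i*s)*conj(exp(i*t)) = exp(i*(s-t)), and sums of them are collapsed using the identity that for every m > 1 the m distinct m-th roots of unity sum to 0, e.g. 1 + exp(2*I*pi/3) + exp(-2*I*pi/3) = 0.)
Dimension check: dim(rho) = sum (mult * dim) = 2*1 + 0*1 + 0*1 + 3*3 = 11 = chi_rho(e) = 11.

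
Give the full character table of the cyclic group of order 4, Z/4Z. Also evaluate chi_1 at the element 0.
Character table of Z/4Z (irreps indexed chi_0,...,chi_3 with chi_k(m) = zeta_4^(k*m), zeta_4 = exp(2*pi*i/4)):
  irrep \ class  {0} (size 1)  {1} (size 1)  {2} (size 1)  {3} (size 1)
  chi_0          1             1             1             1           
  chi_1          1             I             -1            -I          
  chi_2          1             -1            1             -1          
  chi_3          1             -I            -1            I           

Spot check: chi_1(0) = zeta_4^(1*0) = zeta_4^0 = 1.

Derivation: Z/4Z is abelian, so all 4 irreducible complex representations are 1-dimensional. They are given by chi_k(m) = zeta_4^(k*m) for k = 0,...,3. Row orthogonality: sum_m chi_k(m) conj(chi_l(m)) = 4 * [k = l].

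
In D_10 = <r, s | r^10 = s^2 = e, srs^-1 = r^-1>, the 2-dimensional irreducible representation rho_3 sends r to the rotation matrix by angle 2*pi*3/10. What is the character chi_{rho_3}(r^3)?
chi_{rho_3}(r^3) = 2*cos(2*pi*3*3/10) = 1/2 + sqrt(5)/2

Solution. rho_3(r^3) is rotation by angle 2*pi*3*3/10, whose trace is 2*cos(2*pi*3*3/10) = 1/2 + sqrt(5)/2.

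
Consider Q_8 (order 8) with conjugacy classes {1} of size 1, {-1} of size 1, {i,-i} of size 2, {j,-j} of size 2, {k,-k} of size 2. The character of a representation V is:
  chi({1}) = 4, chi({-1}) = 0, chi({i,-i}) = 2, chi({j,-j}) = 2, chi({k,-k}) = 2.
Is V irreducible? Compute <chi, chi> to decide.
Not irreducible (reducible): <chi, chi> = 5 > 1.

<chi, chi> = (1/|G|) sum_C |C| * |chi(C)|^2 = (1/8)[1*|4|^2 + 1*|0|^2 + 2*|2|^2 + 2*|2|^2 + 2*|2|^2]
  = (1/8)[(16) + (0) + (8) + (8) + (8)] = 40/8 = 5.
A character is irreducible iff <chi, chi> = 1, so this representation is reducible.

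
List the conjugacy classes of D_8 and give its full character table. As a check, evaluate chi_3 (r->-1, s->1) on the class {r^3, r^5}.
Conjugacy classes: {e} of size 1, {r^4} of size 1, {r^1, r^7} of size 2, {r^2, r^6} of size 2, {r^3, r^5} of size 2, {s, sr^2, ...} of size 4, {sr, sr^3, ...} of size 4.
Character table:
  irrep \ class              {e} (size 1)  {r^4} (size 1)  {r^1, r^7} (size 2)  {r^2, r^6} (size 2)  {r^3, r^5} (size 2)  {s, sr^2, ...} (size 4)  {sr, sr^3, ...} (size 4)
  chi_1 (triv)               1             1               1                    1                    1                    1                        1                       
  chi_2 (sign: r->1, s->-1)  1             1               1                    1                    1                    -1                       -1                      
  chi_3 (r->-1, s->1)        1             1               -1                   1                    -1                   1                        -1                      
  chi_4 (r->-1, s->-1)       1             1               -1                   1                    -1                   -1                       1                       
  chi_5 (2d, j=1)            2             -2              sqrt(2)              0                    -sqrt(2)             0                        0                       
  chi_6 (2d, j=2)            2             2               0                    -2                   0                    0                        0                       
  chi_7 (2d, j=3)            2             -2              -sqrt(2)             0                    sqrt(2)              0                        0                       

Spot check: chi_3 (r->-1, s->1) on {r^3, r^5} = -1.

Details: D_8 has order 2*8 = 16 with 7 conjugacy classes, hence 7 irreducibles. Sum of squared dims 1 + 1 + 1 + 1 + 4 + 4 + 4 = 16 = |G|. Linear characters come from the abelianisation; the 2-dimensional irreps have character r^k -> 2*cos(2*pi*j*k/8), reflections -> 0.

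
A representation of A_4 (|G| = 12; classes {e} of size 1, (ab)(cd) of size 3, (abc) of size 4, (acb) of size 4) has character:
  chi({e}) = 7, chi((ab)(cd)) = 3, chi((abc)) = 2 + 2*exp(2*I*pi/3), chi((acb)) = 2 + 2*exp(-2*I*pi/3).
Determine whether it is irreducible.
Not irreducible (reducible): <chi, chi> = 9 > 1.

Details: <chi, chi> = (1/|G|) sum_C |C| * |chi(C)|^2 = (1/12)[1*|7|^2 + 3*|3|^2 + 4*|2 + 2*exp(2*I*pi/3)|^2 + 4*|2 + 2*exp(-2*I*pi/3)|^2]
  = (1/12)[(49) + (27) + (16) + (16)] = 108/12 = 9.
(Exp terms are combined using exp(i*s)*conj(exp(i*t)) = exp(i*(s-t)), and sums of them are collapsed using the identity that for every m > 1 the m distinct m-th roots of unity sum to 0, e.g. 1 + exp(2*I*pi/3) + exp(-2*I*pi/3) = 0.)
A character is irreducible iff <chi, chi> = 1, so this representation is reducible.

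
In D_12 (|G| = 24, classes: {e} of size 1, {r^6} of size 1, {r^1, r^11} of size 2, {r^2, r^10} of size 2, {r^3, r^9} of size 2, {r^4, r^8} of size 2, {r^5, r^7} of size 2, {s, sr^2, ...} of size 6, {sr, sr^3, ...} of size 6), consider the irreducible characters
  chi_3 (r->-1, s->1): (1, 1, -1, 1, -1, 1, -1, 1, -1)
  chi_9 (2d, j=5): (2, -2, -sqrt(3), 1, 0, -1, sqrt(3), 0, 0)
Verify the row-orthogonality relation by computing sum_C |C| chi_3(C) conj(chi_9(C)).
Sum = 0; so <chi_3, chi_9> = 0 (distinct irreducibles are orthogonal).

Solution. Compute term by term over conjugacy classes (|C| * chi_3(C) * conj(chi_9(C))):
  1*(1)*conj(2) + 1*(1)*conj(-2) + 2*(-1)*conj(-sqrt(3)) + 2*(1)*conj(1) + 2*(-1)*conj(0) + 2*(1)*conj(-1) + 2*(-1)*conj(sqrt(3)) + 6*(1)*conj(0) + 6*(-1)*conj(0)
  = (2) + (-2) + (2*sqrt(3)) + (2) + (0) + (-2) + (-2*sqrt(3)) + (0) + (0)
  = 0.
Dividing by |G| = 24 gives 0/24 = 0, matching the row-orthogonality relation <chi_3, chi_9> = [chi_3 = chi_9].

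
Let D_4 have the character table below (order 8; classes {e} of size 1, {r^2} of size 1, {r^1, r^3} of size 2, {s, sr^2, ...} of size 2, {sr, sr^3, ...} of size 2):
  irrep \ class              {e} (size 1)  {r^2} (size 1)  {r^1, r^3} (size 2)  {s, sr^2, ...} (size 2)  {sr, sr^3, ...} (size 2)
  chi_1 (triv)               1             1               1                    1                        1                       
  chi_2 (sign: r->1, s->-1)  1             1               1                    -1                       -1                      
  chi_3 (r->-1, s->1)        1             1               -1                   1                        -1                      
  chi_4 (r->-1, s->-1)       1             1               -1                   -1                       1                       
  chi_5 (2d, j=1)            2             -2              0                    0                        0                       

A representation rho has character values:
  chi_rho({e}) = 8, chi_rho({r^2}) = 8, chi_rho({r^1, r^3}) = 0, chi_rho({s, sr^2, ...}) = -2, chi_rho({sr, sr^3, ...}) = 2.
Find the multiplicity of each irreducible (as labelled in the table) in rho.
Multiplicities: chi_1: 2, chi_2: 2, chi_3: 1, chi_4: 3, chi_5: 0.

Why: Use <chi_rho, chi> = (1/|G|) sum_C |C| * chi_rho(C) * conj(chi(C)) with |G| = 8 for each irreducible chi in the table:
  <chi_rho, chi_1> = (1/8)[1*(8)*conj(1) + 1*(8)*conj(1) + 2*(0)*conj(1) + 2*(-2)*conj(1) + 2*(2)*conj(1)]
      = (1/8)[(8) + (8) + (0) + (-4) + (4)] = 16/8 = 2
  <chi_rho, chi_2> = (1/8)[1*(8)*conj(1) + 1*(8)*conj(1) + 2*(0)*conj(1) + 2*(-2)*conj(-1) + 2*(2)*conj(-1)]
      = (1/8)[(8) + (8) + (0) + (4) + (-4)] = 16/8 = 2
  <chi_rho, chi_3> = (1/8)[1*(8)*conj(1) + 1*(8)*conj(1) + 2*(0)*conj(-1) + 2*(-2)*conj(1) + 2*(2)*conj(-1)]
      = (1/8)[(8) + (8) + (0) + (-4) + (-4)] = 8/8 = 1
  <chi_rho, chi_4> = (1/8)[1*(8)*conj(1) + 1*(8)*conj(1) + 2*(0)*conj(-1) + 2*(-2)*conj(-1) + 2*(2)*conj(1)]
      = (1/8)[(8) + (8) + (0) + (4) + (4)] = 24/8 = 3
  <chi_rho, chi_5> = (1/8)[1*(8)*conj(2) + 1*(8)*conj(-2) + 2*(0)*conj(0) + 2*(-2)*conj(0) + 2*(2)*conj(0)]
      = (1/8)[(16) + (-16) + (0) + (0) + (0)] = 0/8 = 0
Dimension check: dim(rho) = sum (mult * dim) = 2*1 + 2*1 + 1*1 + 3*1 + 0*2 = 8 = chi_rho(e) = 8.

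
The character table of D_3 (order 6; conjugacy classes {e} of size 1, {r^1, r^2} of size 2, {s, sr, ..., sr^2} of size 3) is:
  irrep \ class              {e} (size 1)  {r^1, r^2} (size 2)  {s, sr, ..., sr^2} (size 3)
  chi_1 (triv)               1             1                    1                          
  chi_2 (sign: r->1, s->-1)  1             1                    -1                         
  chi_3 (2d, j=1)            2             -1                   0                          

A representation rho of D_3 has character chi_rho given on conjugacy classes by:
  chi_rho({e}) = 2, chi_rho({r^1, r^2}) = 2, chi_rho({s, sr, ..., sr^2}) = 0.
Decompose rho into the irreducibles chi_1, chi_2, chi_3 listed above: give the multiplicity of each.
Multiplicities: chi_1: 1, chi_2: 1, chi_3: 0.

Use <chi_rho, chi> = (1/|G|) sum_C |C| * chi_rho(C) * conj(chi(C)) with |G| = 6 for each irreducible chi in the table:
  <chi_rho, chi_1> = (1/6)[1*(2)*conj(1) + 2*(2)*conj(1) + 3*(0)*conj(1)]
      = (1/6)[(2) + (4) + (0)] = 6/6 = 1
  <chi_rho, chi_2> = (1/6)[1*(2)*conj(1) + 2*(2)*conj(1) + 3*(0)*conj(-1)]
      = (1/6)[(2) + (4) + (0)] = 6/6 = 1
  <chi_rho, chi_3> = (1/6)[1*(2)*conj(2) + 2*(2)*conj(-1) + 3*(0)*conj(0)]
      = (1/6)[(4) + (-4) + (0)] = 0/6 = 0
Dimension check: dim(rho) = sum (mult * dim) = 1*1 + 1*1 + 0*2 = 2 = chi_rho(e) = 2.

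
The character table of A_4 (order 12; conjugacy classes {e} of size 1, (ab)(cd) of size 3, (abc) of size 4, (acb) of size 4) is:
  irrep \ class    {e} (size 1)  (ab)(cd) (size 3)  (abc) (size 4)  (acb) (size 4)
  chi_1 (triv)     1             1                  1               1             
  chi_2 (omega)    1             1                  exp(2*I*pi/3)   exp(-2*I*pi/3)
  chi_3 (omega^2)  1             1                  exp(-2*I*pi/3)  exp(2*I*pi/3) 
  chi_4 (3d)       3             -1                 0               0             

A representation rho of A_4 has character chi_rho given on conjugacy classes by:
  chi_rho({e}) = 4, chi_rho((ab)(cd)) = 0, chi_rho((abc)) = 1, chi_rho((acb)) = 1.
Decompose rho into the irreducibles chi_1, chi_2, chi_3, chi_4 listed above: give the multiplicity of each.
Multiplicities: chi_1: 1, chi_2: 0, chi_3: 0, chi_4: 1.

Derivation: Use <chi_rho, chi> = (1/|G|) sum_C |C| * chi_rho(C) * conj(chi(C)) with |G| = 12 for each irreducible chi in the table:
  <chi_rho, chi_1> = (1/12)[1*(4)*conj(1) + 3*(0)*conj(1) + 4*(1)*conj(1) + 4*(1)*conj(1)]
      = (1/12)[(4) + (0) + (4) + (4)] = 12/12 = 1
  <chi_rho, chi_2> = (1/12)[1*(4)*conj(1) + 3*(0)*conj(1) + 4*(1)*conj(exp(2*I*pi/3)) + 4*(1)*conj(exp(-2*I*pi/3))]
      = (1/12)[(4) + (0) + (4*exp(-2*I*pi/3)) + (4*exp(2*I*pi/3))] = 0/12 = 0
  <chi_rho, chi_3> = (1/12)[1*(4)*conj(1) + 3*(0)*conj(1) + 4*(1)*conj(exp(-2*I*pi/3)) + 4*(1)*conj(exp(2*I*pi/3))]
      = (1/12)[(4) + (0) + (4*exp(2*I*pi/3)) + (4*exp(-2*I*pi/3))] = 0/12 = 0
  <chi_rho, chi_4> = (1/12)[1*(4)*conj(3) + 3*(0)*conj(-1) + 4*(1)*conj(0) + 4*(1)*conj(0)]
      = (1/12)[(12) + (0) + (0) + (0)] = 12/12 = 1
(Exp terms are combined using exp(i*s)*conj(exp(i*t)) = exp(i*(s-t)), and sums of them are collapsed using the identity that for every m > 1 the m distinct m-th roots of unity sum to 0, e.g. 1 + exp(2*I*pi/3) + exp(-2*I*pi/3) = 0.)
Dimension check: dim(rho) = sum (mult * dim) = 1*1 + 0*1 + 0*1 + 1*3 = 4 = chi_rho(e) = 4.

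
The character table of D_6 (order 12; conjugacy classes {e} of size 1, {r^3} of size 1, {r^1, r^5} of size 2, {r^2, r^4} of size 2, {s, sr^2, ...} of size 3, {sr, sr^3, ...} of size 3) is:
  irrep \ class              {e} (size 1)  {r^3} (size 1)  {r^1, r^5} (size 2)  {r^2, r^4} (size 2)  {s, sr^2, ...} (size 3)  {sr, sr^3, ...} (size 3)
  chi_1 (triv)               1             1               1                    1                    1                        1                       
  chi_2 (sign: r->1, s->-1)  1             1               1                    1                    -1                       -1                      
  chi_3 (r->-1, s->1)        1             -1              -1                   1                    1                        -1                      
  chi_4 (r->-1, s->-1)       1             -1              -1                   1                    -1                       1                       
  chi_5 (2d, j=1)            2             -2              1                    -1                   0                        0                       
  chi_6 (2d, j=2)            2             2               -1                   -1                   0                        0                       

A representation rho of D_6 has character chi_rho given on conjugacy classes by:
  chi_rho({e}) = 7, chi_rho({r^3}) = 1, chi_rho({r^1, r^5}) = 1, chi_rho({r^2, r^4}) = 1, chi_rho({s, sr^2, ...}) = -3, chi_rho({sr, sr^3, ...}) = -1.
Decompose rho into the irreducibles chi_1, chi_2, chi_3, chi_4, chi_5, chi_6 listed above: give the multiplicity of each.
Multiplicities: chi_1: 0, chi_2: 2, chi_3: 0, chi_4: 1, chi_5: 1, chi_6: 1.

Justification: Use <chi_rho, chi> = (1/|G|) sum_C |C| * chi_rho(C) * conj(chi(C)) with |G| = 12 for each irreducible chi in the table:
  <chi_rho, chi_1> = (1/12)[1*(7)*conj(1) + 1*(1)*conj(1) + 2*(1)*conj(1) + 2*(1)*conj(1) + 3*(-3)*conj(1) + 3*(-1)*conj(1)]
      = (1/12)[(7) + (1) + (2) + (2) + (-9) + (-3)] = 0/12 = 0
  <chi_rho, chi_2> = (1/12)[1*(7)*conj(1) + 1*(1)*conj(1) + 2*(1)*conj(1) + 2*(1)*conj(1) + 3*(-3)*conj(-1) + 3*(-1)*conj(-1)]
      = (1/12)[(7) + (1) + (2) + (2) + (9) + (3)] = 24/12 = 2
  <chi_rho, chi_3> = (1/12)[1*(7)*conj(1) + 1*(1)*conj(-1) + 2*(1)*conj(-1) + 2*(1)*conj(1) + 3*(-3)*conj(1) + 3*(-1)*conj(-1)]
      = (1/12)[(7) + (-1) + (-2) + (2) + (-9) + (3)] = 0/12 = 0
  <chi_rho, chi_4> = (1/12)[1*(7)*conj(1) + 1*(1)*conj(-1) + 2*(1)*conj(-1) + 2*(1)*conj(1) + 3*(-3)*conj(-1) + 3*(-1)*conj(1)]
      = (1/12)[(7) + (-1) + (-2) + (2) + (9) + (-3)] = 12/12 = 1
  <chi_rho, chi_5> = (1/12)[1*(7)*conj(2) + 1*(1)*conj(-2) + 2*(1)*conj(1) + 2*(1)*conj(-1) + 3*(-3)*conj(0) + 3*(-1)*conj(0)]
      = (1/12)[(14) + (-2) + (2) + (-2) + (0) + (0)] = 12/12 = 1
  <chi_rho, chi_6> = (1/12)[1*(7)*conj(2) + 1*(1)*conj(2) + 2*(1)*conj(-1) + 2*(1)*conj(-1) + 3*(-3)*conj(0) + 3*(-1)*conj(0)]
      = (1/12)[(14) + (2) + (-2) + (-2) + (0) + (0)] = 12/12 = 1
Dimension check: dim(rho) = sum (mult * dim) = 0*1 + 2*1 + 0*1 + 1*1 + 1*2 + 1*2 = 7 = chi_rho(e) = 7.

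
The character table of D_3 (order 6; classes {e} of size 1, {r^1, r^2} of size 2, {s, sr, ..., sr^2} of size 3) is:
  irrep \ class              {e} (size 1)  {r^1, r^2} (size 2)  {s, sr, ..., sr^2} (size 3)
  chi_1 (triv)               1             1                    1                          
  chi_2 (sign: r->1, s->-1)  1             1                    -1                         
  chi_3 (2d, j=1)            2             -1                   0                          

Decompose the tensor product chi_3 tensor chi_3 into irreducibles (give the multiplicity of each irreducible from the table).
chi_3 tensor chi_3 = chi_1 + chi_2 + chi_3 (all other irreducibles have multiplicity 0).

Justification: The character of a tensor product is the pointwise product (chi_3 * chi_3)(C) = chi_3(C) * chi_3(C):
  {e}: (2)*(2), {r^1, r^2}: (-1)*(-1), {s, sr, ..., sr^2}: (0)*(0)
so (chi_3 * chi_3) takes values
  {e} -> 4, {r^1, r^2} -> 1, {s, sr, ..., sr^2} -> 0.
Now take the inner product of this character with each irreducible chi from the table, <chi_3*chi_3, chi> = (1/6) sum_C |C| (chi_3*chi_3)(C) conj(chi(C)):
  <chi_3*chi_3, chi_1> = (1/6)[1*(4)*conj(1) + 2*(1)*conj(1) + 3*(0)*conj(1)]
      = (1/6)[(4) + (2) + (0)] = 6/6 = 1
  <chi_3*chi_3, chi_2> = (1/6)[1*(4)*conj(1) + 2*(1)*conj(1) + 3*(0)*conj(-1)]
      = (1/6)[(4) + (2) + (0)] = 6/6 = 1
  <chi_3*chi_3, chi_3> = (1/6)[1*(4)*conj(2) + 2*(1)*conj(-1) + 3*(0)*conj(0)]
      = (1/6)[(8) + (-2) + (0)] = 6/6 = 1
Hence the multiplicities are chi_1: 1, chi_2: 1, chi_3: 1. Dimension check: dim(chi_3)*dim(chi_3) = 2*2 = 4 and sum (mult * dim) = 1*1 + 1*1 + 1*2 = 4.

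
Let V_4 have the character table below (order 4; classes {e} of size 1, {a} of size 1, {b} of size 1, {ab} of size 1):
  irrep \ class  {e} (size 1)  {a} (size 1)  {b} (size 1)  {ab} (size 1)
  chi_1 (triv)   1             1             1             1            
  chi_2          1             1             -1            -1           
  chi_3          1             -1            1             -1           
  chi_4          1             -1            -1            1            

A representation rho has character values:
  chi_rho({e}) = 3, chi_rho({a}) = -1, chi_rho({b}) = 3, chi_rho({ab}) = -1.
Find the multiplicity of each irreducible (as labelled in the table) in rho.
Multiplicities: chi_1: 1, chi_2: 0, chi_3: 2, chi_4: 0.

Working: Use <chi_rho, chi> = (1/|G|) sum_C |C| * chi_rho(C) * conj(chi(C)) with |G| = 4 for each irreducible chi in the table:
  <chi_rho, chi_1> = (1/4)[1*(3)*conj(1) + 1*(-1)*conj(1) + 1*(3)*conj(1) + 1*(-1)*conj(1)]
      = (1/4)[(3) + (-1) + (3) + (-1)] = 4/4 = 1
  <chi_rho, chi_2> = (1/4)[1*(3)*conj(1) + 1*(-1)*conj(1) + 1*(3)*conj(-1) + 1*(-1)*conj(-1)]
      = (1/4)[(3) + (-1) + (-3) + (1)] = 0/4 = 0
  <chi_rho, chi_3> = (1/4)[1*(3)*conj(1) + 1*(-1)*conj(-1) + 1*(3)*conj(1) + 1*(-1)*conj(-1)]
      = (1/4)[(3) + (1) + (3) + (1)] = 8/4 = 2
  <chi_rho, chi_4> = (1/4)[1*(3)*conj(1) + 1*(-1)*conj(-1) + 1*(3)*conj(-1) + 1*(-1)*conj(1)]
      = (1/4)[(3) + (1) + (-3) + (-1)] = 0/4 = 0
Dimension check: dim(rho) = sum (mult * dim) = 1*1 + 0*1 + 2*1 + 0*1 = 3 = chi_rho(e) = 3.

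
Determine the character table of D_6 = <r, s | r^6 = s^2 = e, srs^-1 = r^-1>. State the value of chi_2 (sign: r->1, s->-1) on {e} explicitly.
Conjugacy classes: {e} of size 1, {r^3} of size 1, {r^1, r^5} of size 2, {r^2, r^4} of size 2, {s, sr^2, ...} of size 3, {sr, sr^3, ...} of size 3.
Character table:
  irrep \ class              {e} (size 1)  {r^3} (size 1)  {r^1, r^5} (size 2)  {r^2, r^4} (size 2)  {s, sr^2, ...} (size 3)  {sr, sr^3, ...} (size 3)
  chi_1 (triv)               1             1               1                    1                    1                        1                       
  chi_2 (sign: r->1, s->-1)  1             1               1                    1                    -1                       -1                      
  chi_3 (r->-1, s->1)        1             -1              -1                   1                    1                        -1                      
  chi_4 (r->-1, s->-1)       1             -1              -1                   1                    -1                       1                       
  chi_5 (2d, j=1)            2             -2              1                    -1                   0                        0                       
  chi_6 (2d, j=2)            2             2               -1                   -1                   0                        0                       

Spot check: chi_2 (sign: r->1, s->-1) on {e} = 1.

Derivation: D_6 has order 2*6 = 12 with 6 conjugacy classes, hence 6 irreducibles. Sum of squared dims 1 + 1 + 1 + 1 + 4 + 4 = 12 = |G|. Linear characters come from the abelianisation; the 2-dimensional irreps have character r^k -> 2*cos(2*pi*j*k/6), reflections -> 0.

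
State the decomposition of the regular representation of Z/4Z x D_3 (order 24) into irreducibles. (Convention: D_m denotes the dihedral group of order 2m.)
Each irreducible V_i of dimension d_i appears with multiplicity d_i, i.e. rho_reg = (direct sum over all irreducibles V_i) d_i V_i. The irreducible dimensions for Z/4Z x D_3 are 1, 1, 1, 1, 1, 1, 1, 1, 2, 2, 2, 2: 8 irreducibles of dimension 1, each with multiplicity 1; 4 irreducibles of dimension 2, each with multiplicity 2. Total dimension 8*1*1 + 4*2*2 = 24 = |G|.

Working: General theorem: in the regular representation of a finite group G, each irreducible appears with multiplicity equal to its dimension. Check: dim(rho_reg) = sum d_i^2 = 1 + 1 + 1 + 1 + 1 + 1 + 1 + 1 + 4 + 4 + 4 + 4 = 24 = |G|.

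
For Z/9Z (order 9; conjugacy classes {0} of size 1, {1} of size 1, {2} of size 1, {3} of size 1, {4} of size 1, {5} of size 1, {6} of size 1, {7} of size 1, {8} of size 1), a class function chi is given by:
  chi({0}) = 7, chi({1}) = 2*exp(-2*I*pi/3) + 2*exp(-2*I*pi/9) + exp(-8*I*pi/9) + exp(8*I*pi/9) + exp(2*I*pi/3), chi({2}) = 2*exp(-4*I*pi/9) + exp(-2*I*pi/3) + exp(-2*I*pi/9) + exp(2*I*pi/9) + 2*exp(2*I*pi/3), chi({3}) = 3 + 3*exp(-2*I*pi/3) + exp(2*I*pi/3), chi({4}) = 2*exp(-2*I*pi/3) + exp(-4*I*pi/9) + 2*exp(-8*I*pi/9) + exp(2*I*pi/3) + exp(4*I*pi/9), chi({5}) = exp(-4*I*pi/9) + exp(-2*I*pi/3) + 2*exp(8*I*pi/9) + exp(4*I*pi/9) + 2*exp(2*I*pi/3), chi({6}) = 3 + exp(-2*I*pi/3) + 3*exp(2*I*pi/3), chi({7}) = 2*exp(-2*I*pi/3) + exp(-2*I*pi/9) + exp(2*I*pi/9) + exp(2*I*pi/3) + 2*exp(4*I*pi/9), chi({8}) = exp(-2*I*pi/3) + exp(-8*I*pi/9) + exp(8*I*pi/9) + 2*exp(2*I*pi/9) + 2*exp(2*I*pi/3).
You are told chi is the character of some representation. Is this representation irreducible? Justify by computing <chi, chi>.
Not irreducible (reducible): <chi, chi> = 11 > 1.

Working: <chi, chi> = (1/|G|) sum_C |C| * |chi(C)|^2 = (1/9)[1*|7|^2 + 1*|2*exp(-2*I*pi/3) + 2*exp(-2*I*pi/9) + exp(-8*I*pi/9) + exp(8*I*pi/9) + exp(2*I*pi/3)|^2 + 1*|2*exp(-4*I*pi/9) + exp(-2*I*pi/3) + exp(-2*I*pi/9) + exp(2*I*pi/9) + 2*exp(2*I*pi/3)|^2 + 1*|3 + 3*exp(-2*I*pi/3) + exp(2*I*pi/3)|^2 + 1*|2*exp(-2*I*pi/3) + exp(-4*I*pi/9) + 2*exp(-8*I*pi/9) + exp(2*I*pi/3) + exp(4*I*pi/9)|^2 + 1*|exp(-4*I*pi/9) + exp(-2*I*pi/3) + 2*exp(8*I*pi/9) + exp(4*I*pi/9) + 2*exp(2*I*pi/3)|^2 + 1*|3 + exp(-2*I*pi/3) + 3*exp(2*I*pi/3)|^2 + 1*|2*exp(-2*I*pi/3) + exp(-2*I*pi/9) + exp(2*I*pi/9) + exp(2*I*pi/3) + 2*exp(4*I*pi/9)|^2 + 1*|exp(-2*I*pi/3) + exp(-8*I*pi/9) + exp(8*I*pi/9) + 2*exp(2*I*pi/9) + 2*exp(2*I*pi/3)|^2]
  = (1/9)[(49) + (11 + 7*exp(-4*I*pi/9) + 4*exp(-2*I*pi/3) + 4*exp(-2*I*pi/9) + 4*exp(-8*I*pi/9) + 4*exp(8*I*pi/9) + 4*exp(2*I*pi/9) + 4*exp(2*I*pi/3) + 7*exp(4*I*pi/9)) + (11 + 4*exp(-4*I*pi/9) + 4*exp(-2*I*pi/3) + 4*exp(-2*I*pi/9) + 7*exp(-8*I*pi/9) + 7*exp(8*I*pi/9) + 4*exp(2*I*pi/9) + 4*exp(2*I*pi/3) + 4*exp(4*I*pi/9)) + (4) + (11 + 7*exp(-2*I*pi/9) + 4*exp(-4*I*pi/9) + 4*exp(-2*I*pi/3) + 4*exp(-8*I*pi/9) + 4*exp(8*I*pi/9) + 4*exp(2*I*pi/3) + 4*exp(4*I*pi/9) + 7*exp(2*I*pi/9)) + (11 + 7*exp(-2*I*pi/9) + 4*exp(-4*I*pi/9) + 4*exp(-2*I*pi/3) + 4*exp(-8*I*pi/9) + 4*exp(8*I*pi/9) + 4*exp(2*I*pi/3) + 4*exp(4*I*pi/9) + 7*exp(2*I*pi/9)) + (4) + (11 + 4*exp(-4*I*pi/9) + 4*exp(-2*I*pi/3) + 4*exp(-2*I*pi/9) + 7*exp(-8*I*pi/9) + 7*exp(8*I*pi/9) + 4*exp(2*I*pi/9) + 4*exp(2*I*pi/3) + 4*exp(4*I*pi/9)) + (11 + 7*exp(-4*I*pi/9) + 4*exp(-2*I*pi/3) + 4*exp(-2*I*pi/9) + 4*exp(-8*I*pi/9) + 4*exp(8*I*pi/9) + 4*exp(2*I*pi/9) + 4*exp(2*I*pi/3) + 7*exp(4*I*pi/9))] = 99/9 = 11.
(Exp terms are combined using exp(i*s)*conj(exp(i*t)) = exp(i*(s-t)), and sums of them are collapsed using the identity that for every m > 1 the m distinct m-th roots of unity sum to 0, e.g. 1 + exp(2*I*pi/3) + exp(-2*I*pi/3) = 0.)
A character is irreducible iff <chi, chi> = 1, so this representation is reducible.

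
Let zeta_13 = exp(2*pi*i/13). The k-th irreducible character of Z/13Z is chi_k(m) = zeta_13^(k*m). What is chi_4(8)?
chi_4(8) = zeta_13^32 = exp(12*I*pi/13)

chi_4(8) = zeta_13^(4*8) = zeta_13^32. Since zeta_13^13 = 1, this equals zeta_13^6 = exp(2*pi*i*6/13) = exp(12*I*pi/13).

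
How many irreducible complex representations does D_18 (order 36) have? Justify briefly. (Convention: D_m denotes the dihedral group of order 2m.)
12

The number of irreducible complex representations of a finite group equals its number of conjugacy classes. D_18 has 12 conjugacy classes (n/2 + 3 for n even), so D_18 (order 36) has exactly 12 irreducible complex representations.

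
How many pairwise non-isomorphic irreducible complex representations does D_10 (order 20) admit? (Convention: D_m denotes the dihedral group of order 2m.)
8

Justification: The number of irreducible complex representations of a finite group equals its number of conjugacy classes. D_10 has 8 conjugacy classes (n/2 + 3 for n even), so D_10 (order 20) has exactly 8 irreducible complex representations.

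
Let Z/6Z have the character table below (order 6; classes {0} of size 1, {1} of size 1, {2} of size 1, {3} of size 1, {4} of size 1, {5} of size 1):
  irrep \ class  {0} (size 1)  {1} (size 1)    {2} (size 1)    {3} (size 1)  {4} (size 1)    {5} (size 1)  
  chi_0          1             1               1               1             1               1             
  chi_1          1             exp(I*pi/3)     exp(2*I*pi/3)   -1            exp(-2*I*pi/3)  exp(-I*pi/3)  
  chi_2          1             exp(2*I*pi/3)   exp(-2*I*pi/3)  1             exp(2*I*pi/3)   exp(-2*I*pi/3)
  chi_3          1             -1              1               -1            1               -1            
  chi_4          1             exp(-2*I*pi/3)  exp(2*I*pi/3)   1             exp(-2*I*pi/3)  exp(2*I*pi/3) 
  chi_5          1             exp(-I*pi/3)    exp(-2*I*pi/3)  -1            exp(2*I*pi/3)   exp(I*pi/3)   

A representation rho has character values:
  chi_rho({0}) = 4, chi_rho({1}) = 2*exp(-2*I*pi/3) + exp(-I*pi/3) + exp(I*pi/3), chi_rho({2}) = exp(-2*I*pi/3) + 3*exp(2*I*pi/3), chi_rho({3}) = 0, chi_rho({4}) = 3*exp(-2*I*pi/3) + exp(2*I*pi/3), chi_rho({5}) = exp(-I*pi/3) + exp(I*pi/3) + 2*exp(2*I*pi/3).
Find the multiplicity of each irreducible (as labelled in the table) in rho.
Multiplicities: chi_0: 0, chi_1: 1, chi_2: 0, chi_3: 0, chi_4: 2, chi_5: 1.

Argument: Use <chi_rho, chi> = (1/|G|) sum_C |C| * chi_rho(C) * conj(chi(C)) with |G| = 6 for each irreducible chi in the table:
  <chi_rho, chi_0> = (1/6)[1*(4)*conj(1) + 1*(2*exp(-2*I*pi/3) + exp(-I*pi/3) + exp(I*pi/3))*conj(1) + 1*(exp(-2*I*pi/3) + 3*exp(2*I*pi/3))*conj(1) + 1*(0)*conj(1) + 1*(3*exp(-2*I*pi/3) + exp(2*I*pi/3))*conj(1) + 1*(exp(-I*pi/3) + exp(I*pi/3) + 2*exp(2*I*pi/3))*conj(1)]
      = (1/6)[(4) + (2*exp(-2*I*pi/3) + exp(-I*pi/3) + exp(I*pi/3)) + (exp(-2*I*pi/3) + 3*exp(2*I*pi/3)) + (0) + (3*exp(-2*I*pi/3) + exp(2*I*pi/3)) + (exp(-I*pi/3) + exp(I*pi/3) + 2*exp(2*I*pi/3))] = 0/6 = 0
  <chi_rho, chi_1> = (1/6)[1*(4)*conj(1) + 1*(2*exp(-2*I*pi/3) + exp(-I*pi/3) + exp(I*pi/3))*conj(exp(I*pi/3)) + 1*(exp(-2*I*pi/3) + 3*exp(2*I*pi/3))*conj(exp(2*I*pi/3)) + 1*(0)*conj(-1) + 1*(3*exp(-2*I*pi/3) + exp(2*I*pi/3))*conj(exp(-2*I*pi/3)) + 1*(exp(-I*pi/3) + exp(I*pi/3) + 2*exp(2*I*pi/3))*conj(exp(-I*pi/3))]
      = (1/6)[(4) + (-1 + exp(-2*I*pi/3)) + (3 + exp(2*I*pi/3)) + (0) + (3 + exp(-2*I*pi/3)) + (-1 + exp(2*I*pi/3))] = 6/6 = 1
  <chi_rho, chi_2> = (1/6)[1*(4)*conj(1) + 1*(2*exp(-2*I*pi/3) + exp(-I*pi/3) + exp(I*pi/3))*conj(exp(2*I*pi/3)) + 1*(exp(-2*I*pi/3) + 3*exp(2*I*pi/3))*conj(exp(-2*I*pi/3)) + 1*(0)*conj(1) + 1*(3*exp(-2*I*pi/3) + exp(2*I*pi/3))*conj(exp(2*I*pi/3)) + 1*(exp(-I*pi/3) + exp(I*pi/3) + 2*exp(2*I*pi/3))*conj(exp(-2*I*pi/3))]
      = (1/6)[(4) + (-1 + exp(-I*pi/3) + 2*exp(2*I*pi/3)) + (1 + 3*exp(-2*I*pi/3)) + (0) + (1 + 3*exp(2*I*pi/3)) + (-1 + 2*exp(-2*I*pi/3) + exp(I*pi/3))] = 0/6 = 0
  <chi_rho, chi_3> = (1/6)[1*(4)*conj(1) + 1*(2*exp(-2*I*pi/3) + exp(-I*pi/3) + exp(I*pi/3))*conj(-1) + 1*(exp(-2*I*pi/3) + 3*exp(2*I*pi/3))*conj(1) + 1*(0)*conj(-1) + 1*(3*exp(-2*I*pi/3) + exp(2*I*pi/3))*conj(1) + 1*(exp(-I*pi/3) + exp(I*pi/3) + 2*exp(2*I*pi/3))*conj(-1)]
      = (1/6)[(4) + (-exp(I*pi/3) - exp(-I*pi/3) - 2*exp(-2*I*pi/3)) + (exp(-2*I*pi/3) + 3*exp(2*I*pi/3)) + (0) + (3*exp(-2*I*pi/3) + exp(2*I*pi/3)) + (-2*exp(2*I*pi/3) - exp(I*pi/3) - exp(-I*pi/3))] = 0/6 = 0
  <chi_rho, chi_4> = (1/6)[1*(4)*conj(1) + 1*(2*exp(-2*I*pi/3) + exp(-I*pi/3) + exp(I*pi/3))*conj(exp(-2*I*pi/3)) + 1*(exp(-2*I*pi/3) + 3*exp(2*I*pi/3))*conj(exp(2*I*pi/3)) + 1*(0)*conj(1) + 1*(3*exp(-2*I*pi/3) + exp(2*I*pi/3))*conj(exp(-2*I*pi/3)) + 1*(exp(-I*pi/3) + exp(I*pi/3) + 2*exp(2*I*pi/3))*conj(exp(2*I*pi/3))]
      = (1/6)[(4) + (1 + exp(I*pi/3)) + (3 + exp(2*I*pi/3)) + (0) + (3 + exp(-2*I*pi/3)) + (1 + exp(-I*pi/3))] = 12/6 = 2
  <chi_rho, chi_5> = (1/6)[1*(4)*conj(1) + 1*(2*exp(-2*I*pi/3) + exp(-I*pi/3) + exp(I*pi/3))*conj(exp(-I*pi/3)) + 1*(exp(-2*I*pi/3) + 3*exp(2*I*pi/3))*conj(exp(-2*I*pi/3)) + 1*(0)*conj(-1) + 1*(3*exp(-2*I*pi/3) + exp(2*I*pi/3))*conj(exp(2*I*pi/3)) + 1*(exp(-I*pi/3) + exp(I*pi/3) + 2*exp(2*I*pi/3))*conj(exp(I*pi/3))]
      = (1/6)[(4) + (1 + 2*exp(-I*pi/3) + exp(2*I*pi/3)) + (1 + 3*exp(-2*I*pi/3)) + (0) + (1 + 3*exp(2*I*pi/3)) + (1 + exp(-2*I*pi/3) + 2*exp(I*pi/3))] = 6/6 = 1
(Exp terms are combined using exp(i*s)*conj(exp(i*t)) = exp(i*(s-t)), and sums of them are collapsed using the identity that for every m > 1 the m distinct m-th roots of unity sum to 0, e.g. 1 + exp(2*I*pi/3) + exp(-2*I*pi/3) = 0.)
Dimension check: dim(rho) = sum (mult * dim) = 0*1 + 1*1 + 0*1 + 0*1 + 2*1 + 1*1 = 4 = chi_rho(e) = 4.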